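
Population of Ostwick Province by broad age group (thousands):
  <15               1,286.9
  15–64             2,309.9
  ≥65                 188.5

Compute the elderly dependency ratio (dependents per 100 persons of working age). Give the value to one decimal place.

Old-age dependency ratio: 8.2

Old-age dependency ratio = 188.5 / 2,309.9 × 100 = 8.2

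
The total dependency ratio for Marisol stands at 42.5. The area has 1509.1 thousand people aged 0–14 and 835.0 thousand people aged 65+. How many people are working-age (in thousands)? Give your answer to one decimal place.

Total dependency ratio = (youth + elderly) / working-age × 100
42.5 = (1509.1 + 835.0) / W × 100
⇒ 5515.5

Working-age: 5515.5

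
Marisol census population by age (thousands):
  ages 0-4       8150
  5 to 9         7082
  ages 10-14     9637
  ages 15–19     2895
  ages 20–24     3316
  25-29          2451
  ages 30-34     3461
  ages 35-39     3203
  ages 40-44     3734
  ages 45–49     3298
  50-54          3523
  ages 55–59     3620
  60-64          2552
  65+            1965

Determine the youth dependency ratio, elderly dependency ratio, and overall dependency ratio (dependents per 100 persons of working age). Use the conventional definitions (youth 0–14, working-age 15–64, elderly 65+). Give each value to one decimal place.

0–14: 8150 + 7082 + 9637 = 24869
15–64: 2895 + 3316 + 2451 + 3461 + 3203 + 3734 + 3298 + 3523 + 3620 + 2552 = 32053
65+: 1965
Youth dependency ratio = 24869 / 32053 × 100 = 77.6
Old-age dependency ratio = 1965 / 32053 × 100 = 6.1
Total dependency ratio = (24869 + 1965) / 32053 × 100 = 26834 / 32053 × 100 = 83.7

Youth dependency ratio: 77.6
Old-age dependency ratio: 6.1
Total dependency ratio: 83.7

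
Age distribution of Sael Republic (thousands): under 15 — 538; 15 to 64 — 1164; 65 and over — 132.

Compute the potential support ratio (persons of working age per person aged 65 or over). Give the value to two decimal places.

Potential support ratio = 1164 / 132 = 8.82

Potential support ratio: 8.82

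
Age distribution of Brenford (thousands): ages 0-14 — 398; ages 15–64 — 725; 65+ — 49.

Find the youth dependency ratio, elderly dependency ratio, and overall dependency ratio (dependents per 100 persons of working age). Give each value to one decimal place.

Youth dependency ratio: 54.9
Old-age dependency ratio: 6.8
Total dependency ratio: 61.7

Youth dependency ratio = 398 / 725 × 100 = 54.9
Old-age dependency ratio = 49 / 725 × 100 = 6.8
Total dependency ratio = (398 + 49) / 725 × 100 = 447 / 725 × 100 = 61.7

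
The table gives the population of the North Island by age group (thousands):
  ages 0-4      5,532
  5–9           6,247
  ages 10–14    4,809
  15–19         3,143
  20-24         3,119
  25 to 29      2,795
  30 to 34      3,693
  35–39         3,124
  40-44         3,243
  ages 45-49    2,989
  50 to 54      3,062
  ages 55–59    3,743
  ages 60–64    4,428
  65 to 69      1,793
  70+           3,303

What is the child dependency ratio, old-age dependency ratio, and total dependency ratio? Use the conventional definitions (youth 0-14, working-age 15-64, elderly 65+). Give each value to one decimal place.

Youth dependency ratio: 49.8
Old-age dependency ratio: 15.3
Total dependency ratio: 65.0

0–14: 5,532 + 6,247 + 4,809 = 16,588
15–64: 3,143 + 3,119 + 2,795 + 3,693 + 3,124 + 3,243 + 2,989 + 3,062 + 3,743 + 4,428 = 33,339
65+: 1,793 + 3,303 = 5,096
Youth dependency ratio = 16,588 / 33,339 × 100 = 49.8
Old-age dependency ratio = 5,096 / 33,339 × 100 = 15.3
Total dependency ratio = (16,588 + 5,096) / 33,339 × 100 = 21,684 / 33,339 × 100 = 65.0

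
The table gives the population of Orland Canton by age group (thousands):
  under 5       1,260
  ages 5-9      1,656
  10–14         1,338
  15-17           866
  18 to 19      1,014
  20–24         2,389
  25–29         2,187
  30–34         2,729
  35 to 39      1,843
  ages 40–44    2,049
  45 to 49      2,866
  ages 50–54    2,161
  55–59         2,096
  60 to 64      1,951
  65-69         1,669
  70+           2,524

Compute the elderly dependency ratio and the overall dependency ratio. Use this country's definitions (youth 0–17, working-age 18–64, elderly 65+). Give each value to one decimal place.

0–17: 1,260 + 1,656 + 1,338 + 866 = 5,120
18–64: 1,014 + 2,389 + 2,187 + 2,729 + 1,843 + 2,049 + 2,866 + 2,161 + 2,096 + 1,951 = 21,285
65+: 1,669 + 2,524 = 4,193
Old-age dependency ratio = 4,193 / 21,285 × 100 = 19.7
Total dependency ratio = (5,120 + 4,193) / 21,285 × 100 = 9,313 / 21,285 × 100 = 43.8

Old-age dependency ratio: 19.7
Total dependency ratio: 43.8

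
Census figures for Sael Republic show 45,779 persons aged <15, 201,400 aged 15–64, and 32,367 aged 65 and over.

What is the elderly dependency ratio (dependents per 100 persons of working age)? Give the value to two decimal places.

Old-age dependency ratio: 16.07

Old-age dependency ratio = 32,367 / 201,400 × 100 = 16.07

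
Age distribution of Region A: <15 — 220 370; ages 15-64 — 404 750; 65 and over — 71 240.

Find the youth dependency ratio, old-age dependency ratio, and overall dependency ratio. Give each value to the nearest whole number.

Youth dependency ratio = 220 370 / 404 750 × 100 = 54
Old-age dependency ratio = 71 240 / 404 750 × 100 = 18
Total dependency ratio = (220 370 + 71 240) / 404 750 × 100 = 291 610 / 404 750 × 100 = 72

Youth dependency ratio: 54
Old-age dependency ratio: 18
Total dependency ratio: 72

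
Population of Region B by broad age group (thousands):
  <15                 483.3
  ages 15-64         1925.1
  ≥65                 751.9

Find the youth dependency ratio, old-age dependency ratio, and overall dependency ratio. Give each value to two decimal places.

Youth dependency ratio: 25.11
Old-age dependency ratio: 39.06
Total dependency ratio: 64.16

Youth dependency ratio = 483.3 / 1925.1 × 100 = 25.11
Old-age dependency ratio = 751.9 / 1925.1 × 100 = 39.06
Total dependency ratio = (483.3 + 751.9) / 1925.1 × 100 = 1235.2 / 1925.1 × 100 = 64.16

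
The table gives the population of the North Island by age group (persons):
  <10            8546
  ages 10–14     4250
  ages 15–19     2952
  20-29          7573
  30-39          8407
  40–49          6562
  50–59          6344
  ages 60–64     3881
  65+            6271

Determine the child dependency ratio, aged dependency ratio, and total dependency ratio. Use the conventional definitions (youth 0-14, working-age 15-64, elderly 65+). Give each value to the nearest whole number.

0–14: 8546 + 4250 = 12796
15–64: 2952 + 7573 + 8407 + 6562 + 6344 + 3881 = 35719
65+: 6271
Youth dependency ratio = 12796 / 35719 × 100 = 36
Old-age dependency ratio = 6271 / 35719 × 100 = 18
Total dependency ratio = (12796 + 6271) / 35719 × 100 = 19067 / 35719 × 100 = 53

Youth dependency ratio: 36
Old-age dependency ratio: 18
Total dependency ratio: 53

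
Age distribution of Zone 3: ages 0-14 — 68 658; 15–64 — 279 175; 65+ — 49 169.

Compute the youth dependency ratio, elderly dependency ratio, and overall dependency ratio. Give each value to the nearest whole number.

Youth dependency ratio = 68 658 / 279 175 × 100 = 25
Old-age dependency ratio = 49 169 / 279 175 × 100 = 18
Total dependency ratio = (68 658 + 49 169) / 279 175 × 100 = 117 827 / 279 175 × 100 = 42

Youth dependency ratio: 25
Old-age dependency ratio: 18
Total dependency ratio: 42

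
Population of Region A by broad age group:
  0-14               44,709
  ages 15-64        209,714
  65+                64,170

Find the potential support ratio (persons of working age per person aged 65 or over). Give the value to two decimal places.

Potential support ratio = 209,714 / 64,170 = 3.27

Potential support ratio: 3.27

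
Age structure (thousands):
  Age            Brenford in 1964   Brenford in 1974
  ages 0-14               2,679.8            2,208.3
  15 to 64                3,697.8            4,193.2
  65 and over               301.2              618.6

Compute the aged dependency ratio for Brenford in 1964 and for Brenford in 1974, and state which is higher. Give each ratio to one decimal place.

Brenford in 1964: 301.2 / 3,697.8 × 100 = 8.1
Brenford in 1974: 618.6 / 4,193.2 × 100 = 14.8

Brenford in 1964: 8.1
Brenford in 1974: 14.8
Higher: Brenford in 1974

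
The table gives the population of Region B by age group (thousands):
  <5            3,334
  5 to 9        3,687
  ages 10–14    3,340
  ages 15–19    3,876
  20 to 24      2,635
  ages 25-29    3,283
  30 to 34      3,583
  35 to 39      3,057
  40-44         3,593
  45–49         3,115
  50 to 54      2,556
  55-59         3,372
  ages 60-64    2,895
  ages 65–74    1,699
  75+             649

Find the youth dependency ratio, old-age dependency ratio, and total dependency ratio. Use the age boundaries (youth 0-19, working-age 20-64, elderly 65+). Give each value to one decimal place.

Youth dependency ratio: 50.7
Old-age dependency ratio: 8.4
Total dependency ratio: 59.0

0–19: 3,334 + 3,687 + 3,340 + 3,876 = 14,237
20–64: 2,635 + 3,283 + 3,583 + 3,057 + 3,593 + 3,115 + 2,556 + 3,372 + 2,895 = 28,089
65+: 1,699 + 649 = 2,348
Youth dependency ratio = 14,237 / 28,089 × 100 = 50.7
Old-age dependency ratio = 2,348 / 28,089 × 100 = 8.4
Total dependency ratio = (14,237 + 2,348) / 28,089 × 100 = 16,585 / 28,089 × 100 = 59.0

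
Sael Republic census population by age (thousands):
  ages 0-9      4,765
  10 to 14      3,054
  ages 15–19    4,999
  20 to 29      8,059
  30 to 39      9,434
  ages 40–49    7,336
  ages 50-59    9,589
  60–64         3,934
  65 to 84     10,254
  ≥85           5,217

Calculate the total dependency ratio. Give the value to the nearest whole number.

0–14: 4,765 + 3,054 = 7,819
15–64: 4,999 + 8,059 + 9,434 + 7,336 + 9,589 + 3,934 = 43,351
65+: 10,254 + 5,217 = 15,471
Total dependency ratio = (7,819 + 15,471) / 43,351 × 100 = 23,290 / 43,351 × 100 = 54

Total dependency ratio: 54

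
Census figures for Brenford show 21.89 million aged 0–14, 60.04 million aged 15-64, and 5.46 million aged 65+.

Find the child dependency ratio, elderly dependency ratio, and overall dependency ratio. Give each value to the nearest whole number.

Youth dependency ratio: 36
Old-age dependency ratio: 9
Total dependency ratio: 46

Youth dependency ratio = 21.89 / 60.04 × 100 = 36
Old-age dependency ratio = 5.46 / 60.04 × 100 = 9
Total dependency ratio = (21.89 + 5.46) / 60.04 × 100 = 27.35 / 60.04 × 100 = 46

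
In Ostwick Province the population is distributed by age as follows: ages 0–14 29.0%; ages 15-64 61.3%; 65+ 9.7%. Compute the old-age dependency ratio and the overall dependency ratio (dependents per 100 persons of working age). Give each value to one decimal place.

Old-age dependency ratio = 9.7 / 61.3 × 100 = 15.8
Total dependency ratio = (29.0 + 9.7) / 61.3 × 100 = 38.7 / 61.3 × 100 = 63.1

Old-age dependency ratio: 15.8
Total dependency ratio: 63.1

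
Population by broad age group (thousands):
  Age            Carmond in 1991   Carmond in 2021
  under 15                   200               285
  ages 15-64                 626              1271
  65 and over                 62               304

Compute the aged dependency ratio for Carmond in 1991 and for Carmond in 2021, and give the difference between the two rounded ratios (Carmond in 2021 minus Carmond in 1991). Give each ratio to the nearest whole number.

Carmond in 1991: 62 / 626 × 100 = 10
Carmond in 2021: 304 / 1271 × 100 = 24

Carmond in 1991: 10
Carmond in 2021: 24
Difference: +14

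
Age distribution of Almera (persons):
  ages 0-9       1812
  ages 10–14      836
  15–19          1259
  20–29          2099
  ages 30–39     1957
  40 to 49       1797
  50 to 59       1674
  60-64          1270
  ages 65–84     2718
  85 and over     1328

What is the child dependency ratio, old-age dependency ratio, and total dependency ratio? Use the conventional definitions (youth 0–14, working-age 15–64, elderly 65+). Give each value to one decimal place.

0–14: 1812 + 836 = 2648
15–64: 1259 + 2099 + 1957 + 1797 + 1674 + 1270 = 10056
65+: 2718 + 1328 = 4046
Youth dependency ratio = 2648 / 10056 × 100 = 26.3
Old-age dependency ratio = 4046 / 10056 × 100 = 40.2
Total dependency ratio = (2648 + 4046) / 10056 × 100 = 6694 / 10056 × 100 = 66.6

Youth dependency ratio: 26.3
Old-age dependency ratio: 40.2
Total dependency ratio: 66.6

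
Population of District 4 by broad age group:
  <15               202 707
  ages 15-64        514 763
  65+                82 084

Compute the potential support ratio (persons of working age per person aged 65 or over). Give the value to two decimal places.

Potential support ratio = 514 763 / 82 084 = 6.27

Potential support ratio: 6.27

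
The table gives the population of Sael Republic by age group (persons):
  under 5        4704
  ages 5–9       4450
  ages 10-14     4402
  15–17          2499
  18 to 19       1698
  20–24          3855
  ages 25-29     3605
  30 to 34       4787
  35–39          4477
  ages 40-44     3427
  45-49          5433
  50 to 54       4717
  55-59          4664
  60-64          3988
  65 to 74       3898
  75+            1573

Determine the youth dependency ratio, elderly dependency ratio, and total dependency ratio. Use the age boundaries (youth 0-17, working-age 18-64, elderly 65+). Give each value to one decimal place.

0–17: 4704 + 4450 + 4402 + 2499 = 16055
18–64: 1698 + 3855 + 3605 + 4787 + 4477 + 3427 + 5433 + 4717 + 4664 + 3988 = 40651
65+: 3898 + 1573 = 5471
Youth dependency ratio = 16055 / 40651 × 100 = 39.5
Old-age dependency ratio = 5471 / 40651 × 100 = 13.5
Total dependency ratio = (16055 + 5471) / 40651 × 100 = 21526 / 40651 × 100 = 53.0

Youth dependency ratio: 39.5
Old-age dependency ratio: 13.5
Total dependency ratio: 53.0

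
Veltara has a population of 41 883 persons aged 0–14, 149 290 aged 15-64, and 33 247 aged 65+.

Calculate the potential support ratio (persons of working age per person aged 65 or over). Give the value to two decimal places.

Potential support ratio = 149 290 / 33 247 = 4.49

Potential support ratio: 4.49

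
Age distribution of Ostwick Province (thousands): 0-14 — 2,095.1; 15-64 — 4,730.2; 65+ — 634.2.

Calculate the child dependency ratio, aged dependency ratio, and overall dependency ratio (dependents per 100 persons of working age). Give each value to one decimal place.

Youth dependency ratio: 44.3
Old-age dependency ratio: 13.4
Total dependency ratio: 57.7

Youth dependency ratio = 2,095.1 / 4,730.2 × 100 = 44.3
Old-age dependency ratio = 634.2 / 4,730.2 × 100 = 13.4
Total dependency ratio = (2,095.1 + 634.2) / 4,730.2 × 100 = 2,729.3 / 4,730.2 × 100 = 57.7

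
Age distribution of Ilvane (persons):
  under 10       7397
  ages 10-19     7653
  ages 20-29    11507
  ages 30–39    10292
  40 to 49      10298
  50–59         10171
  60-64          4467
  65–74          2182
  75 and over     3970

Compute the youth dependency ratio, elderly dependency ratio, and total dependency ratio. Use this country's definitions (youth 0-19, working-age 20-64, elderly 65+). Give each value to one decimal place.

Youth dependency ratio: 32.2
Old-age dependency ratio: 13.2
Total dependency ratio: 45.4

0–19: 7397 + 7653 = 15050
20–64: 11507 + 10292 + 10298 + 10171 + 4467 = 46735
65+: 2182 + 3970 = 6152
Youth dependency ratio = 15050 / 46735 × 100 = 32.2
Old-age dependency ratio = 6152 / 46735 × 100 = 13.2
Total dependency ratio = (15050 + 6152) / 46735 × 100 = 21202 / 46735 × 100 = 45.4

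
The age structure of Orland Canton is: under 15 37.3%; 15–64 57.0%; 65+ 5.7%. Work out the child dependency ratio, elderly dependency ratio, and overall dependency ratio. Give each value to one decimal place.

Youth dependency ratio: 65.4
Old-age dependency ratio: 10.0
Total dependency ratio: 75.4

Youth dependency ratio = 37.3 / 57.0 × 100 = 65.4
Old-age dependency ratio = 5.7 / 57.0 × 100 = 10.0
Total dependency ratio = (37.3 + 5.7) / 57.0 × 100 = 43.0 / 57.0 × 100 = 75.4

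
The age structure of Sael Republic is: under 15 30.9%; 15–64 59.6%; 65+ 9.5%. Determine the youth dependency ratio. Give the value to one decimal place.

Youth dependency ratio = 30.9 / 59.6 × 100 = 51.8

Youth dependency ratio: 51.8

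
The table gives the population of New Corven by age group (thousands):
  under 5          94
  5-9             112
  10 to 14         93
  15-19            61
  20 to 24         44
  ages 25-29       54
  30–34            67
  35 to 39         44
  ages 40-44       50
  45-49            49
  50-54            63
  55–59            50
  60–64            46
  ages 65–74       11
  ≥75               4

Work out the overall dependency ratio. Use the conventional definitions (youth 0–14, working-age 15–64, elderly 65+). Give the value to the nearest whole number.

Total dependency ratio: 59

0–14: 94 + 112 + 93 = 299
15–64: 61 + 44 + 54 + 67 + 44 + 50 + 49 + 63 + 50 + 46 = 528
65+: 11 + 4 = 15
Total dependency ratio = (299 + 15) / 528 × 100 = 314 / 528 × 100 = 59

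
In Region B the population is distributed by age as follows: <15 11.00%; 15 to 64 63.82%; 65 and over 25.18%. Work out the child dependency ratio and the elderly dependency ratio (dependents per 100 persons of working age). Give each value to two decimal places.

Youth dependency ratio: 17.24
Old-age dependency ratio: 39.45

Youth dependency ratio = 11.00 / 63.82 × 100 = 17.24
Old-age dependency ratio = 25.18 / 63.82 × 100 = 39.45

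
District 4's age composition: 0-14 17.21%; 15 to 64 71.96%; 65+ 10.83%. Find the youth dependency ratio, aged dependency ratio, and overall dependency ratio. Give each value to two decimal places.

Youth dependency ratio: 23.92
Old-age dependency ratio: 15.05
Total dependency ratio: 38.97

Youth dependency ratio = 17.21 / 71.96 × 100 = 23.92
Old-age dependency ratio = 10.83 / 71.96 × 100 = 15.05
Total dependency ratio = (17.21 + 10.83) / 71.96 × 100 = 28.04 / 71.96 × 100 = 38.97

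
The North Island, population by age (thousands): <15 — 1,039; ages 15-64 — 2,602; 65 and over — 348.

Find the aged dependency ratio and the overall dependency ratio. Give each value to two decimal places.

Old-age dependency ratio = 348 / 2,602 × 100 = 13.37
Total dependency ratio = (1,039 + 348) / 2,602 × 100 = 1,387 / 2,602 × 100 = 53.31

Old-age dependency ratio: 13.37
Total dependency ratio: 53.31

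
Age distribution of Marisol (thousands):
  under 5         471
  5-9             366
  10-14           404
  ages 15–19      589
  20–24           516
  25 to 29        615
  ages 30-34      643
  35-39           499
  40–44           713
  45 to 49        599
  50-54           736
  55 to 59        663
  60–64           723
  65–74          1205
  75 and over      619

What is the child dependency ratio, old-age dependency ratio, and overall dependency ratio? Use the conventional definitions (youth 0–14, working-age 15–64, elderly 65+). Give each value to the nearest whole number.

Youth dependency ratio: 20
Old-age dependency ratio: 29
Total dependency ratio: 49

0–14: 471 + 366 + 404 = 1241
15–64: 589 + 516 + 615 + 643 + 499 + 713 + 599 + 736 + 663 + 723 = 6296
65+: 1205 + 619 = 1824
Youth dependency ratio = 1241 / 6296 × 100 = 20
Old-age dependency ratio = 1824 / 6296 × 100 = 29
Total dependency ratio = (1241 + 1824) / 6296 × 100 = 3065 / 6296 × 100 = 49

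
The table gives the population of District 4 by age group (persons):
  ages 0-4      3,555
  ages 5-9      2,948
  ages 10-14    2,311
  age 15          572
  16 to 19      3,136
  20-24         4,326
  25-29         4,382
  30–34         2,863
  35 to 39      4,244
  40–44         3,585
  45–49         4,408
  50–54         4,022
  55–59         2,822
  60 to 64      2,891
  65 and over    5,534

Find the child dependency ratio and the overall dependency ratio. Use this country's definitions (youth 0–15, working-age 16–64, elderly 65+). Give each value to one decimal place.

0–15: 3,555 + 2,948 + 2,311 + 572 = 9,386
16–64: 3,136 + 4,326 + 4,382 + 2,863 + 4,244 + 3,585 + 4,408 + 4,022 + 2,822 + 2,891 = 36,679
65+: 5,534
Youth dependency ratio = 9,386 / 36,679 × 100 = 25.6
Total dependency ratio = (9,386 + 5,534) / 36,679 × 100 = 14,920 / 36,679 × 100 = 40.7

Youth dependency ratio: 25.6
Total dependency ratio: 40.7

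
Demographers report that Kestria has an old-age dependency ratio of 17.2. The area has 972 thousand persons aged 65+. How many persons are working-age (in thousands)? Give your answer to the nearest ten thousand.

Old-age dependency ratio = elderly / working-age × 100
17.2 = 972 / W × 100
⇒ 5,650

Working-age: 5,650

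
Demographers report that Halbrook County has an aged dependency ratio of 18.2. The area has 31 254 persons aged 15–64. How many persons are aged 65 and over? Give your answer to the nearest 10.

Aged 65 and over: 5 690

Old-age dependency ratio = elderly / working-age × 100
18.2 = E / 31 254 × 100
⇒ 5 690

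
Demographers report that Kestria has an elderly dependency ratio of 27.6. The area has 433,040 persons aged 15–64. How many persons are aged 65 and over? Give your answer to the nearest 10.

Aged 65 and over: 119,520

Old-age dependency ratio = elderly / working-age × 100
27.6 = E / 433,040 × 100
⇒ 119,520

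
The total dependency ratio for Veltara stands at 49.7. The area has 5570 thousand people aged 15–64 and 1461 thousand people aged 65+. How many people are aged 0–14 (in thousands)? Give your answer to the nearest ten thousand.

Total dependency ratio = (youth + elderly) / working-age × 100
49.7 = (Y + 1461) / 5570 × 100
⇒ 1310

Aged 0–14: 1310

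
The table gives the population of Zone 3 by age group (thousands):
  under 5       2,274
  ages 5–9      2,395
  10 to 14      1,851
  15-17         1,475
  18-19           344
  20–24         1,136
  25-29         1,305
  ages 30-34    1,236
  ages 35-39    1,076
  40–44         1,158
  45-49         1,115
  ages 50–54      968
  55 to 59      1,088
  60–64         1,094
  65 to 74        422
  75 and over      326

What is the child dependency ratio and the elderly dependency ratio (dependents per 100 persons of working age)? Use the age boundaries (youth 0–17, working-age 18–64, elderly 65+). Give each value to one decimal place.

0–17: 2,274 + 2,395 + 1,851 + 1,475 = 7,995
18–64: 344 + 1,136 + 1,305 + 1,236 + 1,076 + 1,158 + 1,115 + 968 + 1,088 + 1,094 = 10,520
65+: 422 + 326 = 748
Youth dependency ratio = 7,995 / 10,520 × 100 = 76.0
Old-age dependency ratio = 748 / 10,520 × 100 = 7.1

Youth dependency ratio: 76.0
Old-age dependency ratio: 7.1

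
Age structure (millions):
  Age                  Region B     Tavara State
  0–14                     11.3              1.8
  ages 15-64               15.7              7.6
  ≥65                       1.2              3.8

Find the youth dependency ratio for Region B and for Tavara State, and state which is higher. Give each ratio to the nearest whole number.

Region B: 11.3 / 15.7 × 100 = 72
Tavara State: 1.8 / 7.6 × 100 = 24

Region B: 72
Tavara State: 24
Higher: Region B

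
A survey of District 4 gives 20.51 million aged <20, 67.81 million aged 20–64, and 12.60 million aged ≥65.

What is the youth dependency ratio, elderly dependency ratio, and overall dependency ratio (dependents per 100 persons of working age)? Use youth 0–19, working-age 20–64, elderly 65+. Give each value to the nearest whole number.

Youth dependency ratio: 30
Old-age dependency ratio: 19
Total dependency ratio: 49

Youth dependency ratio = 20.51 / 67.81 × 100 = 30
Old-age dependency ratio = 12.60 / 67.81 × 100 = 19
Total dependency ratio = (20.51 + 12.60) / 67.81 × 100 = 33.11 / 67.81 × 100 = 49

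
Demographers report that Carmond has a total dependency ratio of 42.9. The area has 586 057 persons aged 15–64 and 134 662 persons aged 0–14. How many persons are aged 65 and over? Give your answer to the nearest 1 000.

Total dependency ratio = (youth + elderly) / working-age × 100
42.9 = (134 662 + E) / 586 057 × 100
⇒ 117 000

Aged 65 and over: 117 000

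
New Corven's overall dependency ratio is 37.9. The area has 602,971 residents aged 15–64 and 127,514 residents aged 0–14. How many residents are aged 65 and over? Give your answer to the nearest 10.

Aged 65 and over: 101,010

Total dependency ratio = (youth + elderly) / working-age × 100
37.9 = (127,514 + E) / 602,971 × 100
⇒ 101,010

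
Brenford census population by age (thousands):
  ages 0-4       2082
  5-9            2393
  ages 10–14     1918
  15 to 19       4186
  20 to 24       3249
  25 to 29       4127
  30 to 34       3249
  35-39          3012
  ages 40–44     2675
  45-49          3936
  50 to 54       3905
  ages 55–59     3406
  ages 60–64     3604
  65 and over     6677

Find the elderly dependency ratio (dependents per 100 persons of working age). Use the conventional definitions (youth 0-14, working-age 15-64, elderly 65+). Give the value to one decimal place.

Old-age dependency ratio: 18.9

0–14: 2082 + 2393 + 1918 = 6393
15–64: 4186 + 3249 + 4127 + 3249 + 3012 + 2675 + 3936 + 3905 + 3406 + 3604 = 35349
65+: 6677
Old-age dependency ratio = 6677 / 35349 × 100 = 18.9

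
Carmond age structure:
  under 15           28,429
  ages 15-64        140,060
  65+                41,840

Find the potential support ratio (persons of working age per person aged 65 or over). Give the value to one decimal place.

Potential support ratio = 140,060 / 41,840 = 3.3

Potential support ratio: 3.3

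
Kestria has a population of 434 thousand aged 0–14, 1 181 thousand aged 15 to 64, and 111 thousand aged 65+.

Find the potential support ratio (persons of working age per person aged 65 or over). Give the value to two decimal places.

Potential support ratio: 10.64

Potential support ratio = 1 181 / 111 = 10.64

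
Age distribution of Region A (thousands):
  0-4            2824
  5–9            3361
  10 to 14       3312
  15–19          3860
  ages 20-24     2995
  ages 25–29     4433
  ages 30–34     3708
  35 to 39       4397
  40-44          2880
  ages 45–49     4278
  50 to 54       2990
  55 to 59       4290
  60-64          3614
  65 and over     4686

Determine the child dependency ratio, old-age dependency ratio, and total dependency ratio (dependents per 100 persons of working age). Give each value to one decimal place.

Youth dependency ratio: 25.4
Old-age dependency ratio: 12.5
Total dependency ratio: 37.9

0–14: 2824 + 3361 + 3312 = 9497
15–64: 3860 + 2995 + 4433 + 3708 + 4397 + 2880 + 4278 + 2990 + 4290 + 3614 = 37445
65+: 4686
Youth dependency ratio = 9497 / 37445 × 100 = 25.4
Old-age dependency ratio = 4686 / 37445 × 100 = 12.5
Total dependency ratio = (9497 + 4686) / 37445 × 100 = 14183 / 37445 × 100 = 37.9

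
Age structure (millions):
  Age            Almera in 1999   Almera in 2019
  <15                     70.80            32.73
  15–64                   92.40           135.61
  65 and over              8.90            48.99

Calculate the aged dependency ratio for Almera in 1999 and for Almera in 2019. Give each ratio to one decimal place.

Almera in 1999: 8.90 / 92.40 × 100 = 9.6
Almera in 2019: 48.99 / 135.61 × 100 = 36.1

Almera in 1999: 9.6
Almera in 2019: 36.1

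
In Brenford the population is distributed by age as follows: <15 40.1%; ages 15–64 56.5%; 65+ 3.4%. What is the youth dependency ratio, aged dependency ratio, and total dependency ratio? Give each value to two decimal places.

Youth dependency ratio = 40.1 / 56.5 × 100 = 70.97
Old-age dependency ratio = 3.4 / 56.5 × 100 = 6.02
Total dependency ratio = (40.1 + 3.4) / 56.5 × 100 = 43.5 / 56.5 × 100 = 76.99

Youth dependency ratio: 70.97
Old-age dependency ratio: 6.02
Total dependency ratio: 76.99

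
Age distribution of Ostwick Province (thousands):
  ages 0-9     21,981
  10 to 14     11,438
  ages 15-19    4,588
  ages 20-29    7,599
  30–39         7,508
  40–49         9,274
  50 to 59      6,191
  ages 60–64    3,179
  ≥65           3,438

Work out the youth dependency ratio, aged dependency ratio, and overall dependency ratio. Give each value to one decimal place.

0–14: 21,981 + 11,438 = 33,419
15–64: 4,588 + 7,599 + 7,508 + 9,274 + 6,191 + 3,179 = 38,339
65+: 3,438
Youth dependency ratio = 33,419 / 38,339 × 100 = 87.2
Old-age dependency ratio = 3,438 / 38,339 × 100 = 9.0
Total dependency ratio = (33,419 + 3,438) / 38,339 × 100 = 36,857 / 38,339 × 100 = 96.1

Youth dependency ratio: 87.2
Old-age dependency ratio: 9.0
Total dependency ratio: 96.1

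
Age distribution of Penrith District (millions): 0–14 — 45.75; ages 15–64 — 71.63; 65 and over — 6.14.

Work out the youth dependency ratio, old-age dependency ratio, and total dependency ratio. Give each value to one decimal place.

Youth dependency ratio: 63.9
Old-age dependency ratio: 8.6
Total dependency ratio: 72.4

Youth dependency ratio = 45.75 / 71.63 × 100 = 63.9
Old-age dependency ratio = 6.14 / 71.63 × 100 = 8.6
Total dependency ratio = (45.75 + 6.14) / 71.63 × 100 = 51.89 / 71.63 × 100 = 72.4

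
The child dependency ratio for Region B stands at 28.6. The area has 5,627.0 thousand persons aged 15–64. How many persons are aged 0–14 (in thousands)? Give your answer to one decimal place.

Aged 0–14: 1,609.3

Youth dependency ratio = youth / working-age × 100
28.6 = Y / 5,627.0 × 100
⇒ 1,609.3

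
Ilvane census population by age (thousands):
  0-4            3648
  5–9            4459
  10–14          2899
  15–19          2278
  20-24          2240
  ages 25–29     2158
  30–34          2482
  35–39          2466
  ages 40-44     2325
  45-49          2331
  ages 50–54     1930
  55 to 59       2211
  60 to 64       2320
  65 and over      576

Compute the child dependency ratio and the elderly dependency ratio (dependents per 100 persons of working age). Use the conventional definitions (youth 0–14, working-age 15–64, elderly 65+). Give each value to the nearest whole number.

0–14: 3648 + 4459 + 2899 = 11006
15–64: 2278 + 2240 + 2158 + 2482 + 2466 + 2325 + 2331 + 1930 + 2211 + 2320 = 22741
65+: 576
Youth dependency ratio = 11006 / 22741 × 100 = 48
Old-age dependency ratio = 576 / 22741 × 100 = 3

Youth dependency ratio: 48
Old-age dependency ratio: 3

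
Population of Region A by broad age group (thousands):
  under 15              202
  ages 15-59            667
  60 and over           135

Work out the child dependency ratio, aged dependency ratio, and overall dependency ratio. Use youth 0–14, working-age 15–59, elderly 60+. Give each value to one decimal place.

Youth dependency ratio: 30.3
Old-age dependency ratio: 20.2
Total dependency ratio: 50.5

Youth dependency ratio = 202 / 667 × 100 = 30.3
Old-age dependency ratio = 135 / 667 × 100 = 20.2
Total dependency ratio = (202 + 135) / 667 × 100 = 337 / 667 × 100 = 50.5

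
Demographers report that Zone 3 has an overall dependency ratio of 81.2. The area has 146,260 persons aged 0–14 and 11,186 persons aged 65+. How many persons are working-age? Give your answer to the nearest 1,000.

Total dependency ratio = (youth + elderly) / working-age × 100
81.2 = (146,260 + 11,186) / W × 100
⇒ 194,000

Working-age: 194,000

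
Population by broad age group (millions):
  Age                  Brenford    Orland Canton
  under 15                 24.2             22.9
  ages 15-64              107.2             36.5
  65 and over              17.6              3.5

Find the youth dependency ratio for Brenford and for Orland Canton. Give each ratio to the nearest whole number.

Brenford: 23
Orland Canton: 63

Brenford: 24.2 / 107.2 × 100 = 23
Orland Canton: 22.9 / 36.5 × 100 = 63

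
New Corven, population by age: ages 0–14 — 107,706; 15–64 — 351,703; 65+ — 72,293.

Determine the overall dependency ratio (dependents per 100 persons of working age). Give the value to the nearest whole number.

Total dependency ratio = (107,706 + 72,293) / 351,703 × 100 = 179,999 / 351,703 × 100 = 51

Total dependency ratio: 51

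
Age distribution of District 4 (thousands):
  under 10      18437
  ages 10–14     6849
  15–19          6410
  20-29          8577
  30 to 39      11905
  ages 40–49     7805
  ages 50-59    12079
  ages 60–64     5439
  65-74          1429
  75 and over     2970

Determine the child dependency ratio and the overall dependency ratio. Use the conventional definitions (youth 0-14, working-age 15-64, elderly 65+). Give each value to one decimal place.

Youth dependency ratio: 48.4
Total dependency ratio: 56.9

0–14: 18437 + 6849 = 25286
15–64: 6410 + 8577 + 11905 + 7805 + 12079 + 5439 = 52215
65+: 1429 + 2970 = 4399
Youth dependency ratio = 25286 / 52215 × 100 = 48.4
Total dependency ratio = (25286 + 4399) / 52215 × 100 = 29685 / 52215 × 100 = 56.9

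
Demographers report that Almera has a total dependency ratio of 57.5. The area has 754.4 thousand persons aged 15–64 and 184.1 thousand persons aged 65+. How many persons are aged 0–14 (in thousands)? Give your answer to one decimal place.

Aged 0–14: 249.7

Total dependency ratio = (youth + elderly) / working-age × 100
57.5 = (Y + 184.1) / 754.4 × 100
⇒ 249.7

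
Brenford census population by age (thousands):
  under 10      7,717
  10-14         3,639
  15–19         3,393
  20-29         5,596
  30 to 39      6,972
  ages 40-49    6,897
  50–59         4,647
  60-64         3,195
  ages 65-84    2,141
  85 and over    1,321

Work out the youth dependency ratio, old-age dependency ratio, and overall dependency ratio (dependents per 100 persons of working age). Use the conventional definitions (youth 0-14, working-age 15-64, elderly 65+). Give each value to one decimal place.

Youth dependency ratio: 37.0
Old-age dependency ratio: 11.3
Total dependency ratio: 48.3

0–14: 7,717 + 3,639 = 11,356
15–64: 3,393 + 5,596 + 6,972 + 6,897 + 4,647 + 3,195 = 30,700
65+: 2,141 + 1,321 = 3,462
Youth dependency ratio = 11,356 / 30,700 × 100 = 37.0
Old-age dependency ratio = 3,462 / 30,700 × 100 = 11.3
Total dependency ratio = (11,356 + 3,462) / 30,700 × 100 = 14,818 / 30,700 × 100 = 48.3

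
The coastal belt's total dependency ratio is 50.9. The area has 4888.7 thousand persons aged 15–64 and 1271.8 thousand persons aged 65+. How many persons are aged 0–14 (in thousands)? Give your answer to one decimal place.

Aged 0–14: 1216.5

Total dependency ratio = (youth + elderly) / working-age × 100
50.9 = (Y + 1271.8) / 4888.7 × 100
⇒ 1216.5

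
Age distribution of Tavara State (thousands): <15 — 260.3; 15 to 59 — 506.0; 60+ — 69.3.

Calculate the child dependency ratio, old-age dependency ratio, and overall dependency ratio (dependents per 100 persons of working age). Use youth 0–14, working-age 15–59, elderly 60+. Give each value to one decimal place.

Youth dependency ratio = 260.3 / 506.0 × 100 = 51.4
Old-age dependency ratio = 69.3 / 506.0 × 100 = 13.7
Total dependency ratio = (260.3 + 69.3) / 506.0 × 100 = 329.6 / 506.0 × 100 = 65.1

Youth dependency ratio: 51.4
Old-age dependency ratio: 13.7
Total dependency ratio: 65.1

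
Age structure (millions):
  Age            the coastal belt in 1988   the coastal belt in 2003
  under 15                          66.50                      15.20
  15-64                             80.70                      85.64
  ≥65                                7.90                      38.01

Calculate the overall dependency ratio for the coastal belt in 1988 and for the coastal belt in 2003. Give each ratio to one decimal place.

the coastal belt in 1988: (66.50 + 7.90) / 80.70 × 100 = 74.40 / 80.70 × 100 = 92.2
the coastal belt in 2003: (15.20 + 38.01) / 85.64 × 100 = 53.21 / 85.64 × 100 = 62.1

the coastal belt in 1988: 92.2
the coastal belt in 2003: 62.1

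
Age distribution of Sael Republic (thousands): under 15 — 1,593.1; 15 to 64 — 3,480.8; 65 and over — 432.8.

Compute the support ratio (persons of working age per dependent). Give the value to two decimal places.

Support ratio = 3,480.8 / (1,593.1 + 432.8) = 3,480.8 / 2,025.9 = 1.72

Support ratio: 1.72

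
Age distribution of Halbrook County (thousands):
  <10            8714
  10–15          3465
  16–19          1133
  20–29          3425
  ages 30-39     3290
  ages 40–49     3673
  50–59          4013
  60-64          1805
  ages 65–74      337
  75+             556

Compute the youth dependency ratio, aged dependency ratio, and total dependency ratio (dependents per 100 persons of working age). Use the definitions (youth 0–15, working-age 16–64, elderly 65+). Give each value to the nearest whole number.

Youth dependency ratio: 70
Old-age dependency ratio: 5
Total dependency ratio: 75

0–15: 8714 + 3465 = 12179
16–64: 1133 + 3425 + 3290 + 3673 + 4013 + 1805 = 17339
65+: 337 + 556 = 893
Youth dependency ratio = 12179 / 17339 × 100 = 70
Old-age dependency ratio = 893 / 17339 × 100 = 5
Total dependency ratio = (12179 + 893) / 17339 × 100 = 13072 / 17339 × 100 = 75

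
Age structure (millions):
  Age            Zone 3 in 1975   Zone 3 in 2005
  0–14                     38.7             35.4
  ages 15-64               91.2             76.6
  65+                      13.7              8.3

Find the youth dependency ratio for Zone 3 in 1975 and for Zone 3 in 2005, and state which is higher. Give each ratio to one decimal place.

Zone 3 in 1975: 38.7 / 91.2 × 100 = 42.4
Zone 3 in 2005: 35.4 / 76.6 × 100 = 46.2

Zone 3 in 1975: 42.4
Zone 3 in 2005: 46.2
Higher: Zone 3 in 2005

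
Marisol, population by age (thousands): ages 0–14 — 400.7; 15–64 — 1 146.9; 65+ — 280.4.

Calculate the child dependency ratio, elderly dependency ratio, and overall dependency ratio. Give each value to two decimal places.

Youth dependency ratio: 34.94
Old-age dependency ratio: 24.45
Total dependency ratio: 59.39

Youth dependency ratio = 400.7 / 1 146.9 × 100 = 34.94
Old-age dependency ratio = 280.4 / 1 146.9 × 100 = 24.45
Total dependency ratio = (400.7 + 280.4) / 1 146.9 × 100 = 681.1 / 1 146.9 × 100 = 59.39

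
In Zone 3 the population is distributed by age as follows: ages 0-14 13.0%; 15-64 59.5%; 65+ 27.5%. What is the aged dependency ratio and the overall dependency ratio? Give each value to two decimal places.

Old-age dependency ratio: 46.22
Total dependency ratio: 68.07

Old-age dependency ratio = 27.5 / 59.5 × 100 = 46.22
Total dependency ratio = (13.0 + 27.5) / 59.5 × 100 = 40.5 / 59.5 × 100 = 68.07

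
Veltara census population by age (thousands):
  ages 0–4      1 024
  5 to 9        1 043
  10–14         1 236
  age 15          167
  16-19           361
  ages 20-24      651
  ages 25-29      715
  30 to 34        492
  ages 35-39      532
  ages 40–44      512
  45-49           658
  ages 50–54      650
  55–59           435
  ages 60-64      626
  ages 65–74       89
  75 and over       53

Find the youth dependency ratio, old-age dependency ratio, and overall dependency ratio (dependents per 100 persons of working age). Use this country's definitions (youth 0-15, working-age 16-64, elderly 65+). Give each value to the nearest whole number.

Youth dependency ratio: 62
Old-age dependency ratio: 3
Total dependency ratio: 64

0–15: 1 024 + 1 043 + 1 236 + 167 = 3 470
16–64: 361 + 651 + 715 + 492 + 532 + 512 + 658 + 650 + 435 + 626 = 5 632
65+: 89 + 53 = 142
Youth dependency ratio = 3 470 / 5 632 × 100 = 62
Old-age dependency ratio = 142 / 5 632 × 100 = 3
Total dependency ratio = (3 470 + 142) / 5 632 × 100 = 3 612 / 5 632 × 100 = 64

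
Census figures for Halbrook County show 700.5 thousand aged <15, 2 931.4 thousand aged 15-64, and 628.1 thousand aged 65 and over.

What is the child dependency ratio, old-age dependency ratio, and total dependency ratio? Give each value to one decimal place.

Youth dependency ratio = 700.5 / 2 931.4 × 100 = 23.9
Old-age dependency ratio = 628.1 / 2 931.4 × 100 = 21.4
Total dependency ratio = (700.5 + 628.1) / 2 931.4 × 100 = 1 328.6 / 2 931.4 × 100 = 45.3

Youth dependency ratio: 23.9
Old-age dependency ratio: 21.4
Total dependency ratio: 45.3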